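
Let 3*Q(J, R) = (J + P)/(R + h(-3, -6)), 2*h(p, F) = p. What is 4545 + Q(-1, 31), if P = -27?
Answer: 804409/177 ≈ 4544.7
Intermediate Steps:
h(p, F) = p/2
Q(J, R) = (-27 + J)/(3*(-3/2 + R)) (Q(J, R) = ((J - 27)/(R + (1/2)*(-3)))/3 = ((-27 + J)/(R - 3/2))/3 = ((-27 + J)/(-3/2 + R))/3 = (-27 + J)/(3*(-3/2 + R)))
4545 + Q(-1, 31) = 4545 + 2*(-27 - 1)/(3*(-3 + 2*31)) = 4545 + (2/3)*(-28)/(-3 + 62) = 4545 + (2/3)*(-28)/59 = 4545 + (2/3)*(1/59)*(-28) = 4545 - 56/177 = 804409/177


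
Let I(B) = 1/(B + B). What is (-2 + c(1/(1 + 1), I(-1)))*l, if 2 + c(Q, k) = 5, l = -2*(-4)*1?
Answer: 8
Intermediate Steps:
I(B) = 1/(2*B)
l = 8 (l = 8*1 = 8)
c(Q, k) = 3 (c(Q, k) = -2 + 5 = 3)
(-2 + c(1/(1 + 1), I(-1)))*l = (-2 + 3)*8 = 1*8 = 8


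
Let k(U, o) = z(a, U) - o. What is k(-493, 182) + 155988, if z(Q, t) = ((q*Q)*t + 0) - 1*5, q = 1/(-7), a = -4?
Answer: 1088635/7 ≈ 1.5552e+5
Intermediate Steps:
q = -⅐ (q = 1*(-⅐) = -⅐ ≈ -0.14286)
z(Q, t) = -5 - Q*t/7 (z(Q, t) = ((-Q/7)*t + 0) - 1*5 = (-Q*t/7 + 0) - 5 = -Q*t/7 - 5 = -5 - Q*t/7)
k(U, o) = -5 - o + 4*U/7 (k(U, o) = (-5 - ⅐*(-4)*U) - o = (-5 + 4*U/7) - o = -5 - o + 4*U/7)
k(-493, 182) + 155988 = (-5 - 1*182 + (4/7)*(-493)) + 155988 = (-5 - 182 - 1972/7) + 155988 = -3281/7 + 155988 = 1088635/7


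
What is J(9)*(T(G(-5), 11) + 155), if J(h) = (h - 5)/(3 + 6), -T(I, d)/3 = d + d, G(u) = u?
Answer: 356/9 ≈ 39.556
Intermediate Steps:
T(I, d) = -6*d (T(I, d) = -3*(d + d) = -6*d)
J(h) = -5/9 + h/9 (J(h) = (-5 + h)/9 = (-5 + h)*(1/9) = -5/9 + h/9)
J(9)*(T(G(-5), 11) + 155) = (-5/9 + (1/9)*9)*(-6*11 + 155) = (-5/9 + 1)*(-66 + 155) = (4/9)*89 = 356/9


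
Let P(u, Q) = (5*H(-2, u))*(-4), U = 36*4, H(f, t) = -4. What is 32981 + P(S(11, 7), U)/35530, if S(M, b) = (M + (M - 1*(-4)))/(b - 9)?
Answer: 117181501/3553 ≈ 32981.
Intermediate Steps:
S(M, b) = (4 + 2*M)/(-9 + b) (S(M, b) = (M + (M + 4))/(-9 + b) = (M + (4 + M))/(-9 + b) = (4 + 2*M)/(-9 + b))
U = 144
P(u, Q) = 80 (P(u, Q) = (5*(-4))*(-4) = -20*(-4) = 80)
32981 + P(S(11, 7), U)/35530 = 32981 + 80/35530 = 32981 + 80*(1/35530) = 32981 + 8/3553 = 117181501/3553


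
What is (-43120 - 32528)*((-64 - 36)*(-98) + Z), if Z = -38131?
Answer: 2143183488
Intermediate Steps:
(-43120 - 32528)*((-64 - 36)*(-98) + Z) = (-43120 - 32528)*((-64 - 36)*(-98) - 38131) = -75648*(-100*(-98) - 38131) = -75648*(9800 - 38131) = -75648*(-28331) = 2143183488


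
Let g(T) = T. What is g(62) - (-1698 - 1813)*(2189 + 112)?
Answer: 8078873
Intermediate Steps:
g(62) - (-1698 - 1813)*(2189 + 112) = 62 - (-1698 - 1813)*(2189 + 112) = 62 - (-3511)*2301 = 62 - 1*(-8078811) = 62 + 8078811 = 8078873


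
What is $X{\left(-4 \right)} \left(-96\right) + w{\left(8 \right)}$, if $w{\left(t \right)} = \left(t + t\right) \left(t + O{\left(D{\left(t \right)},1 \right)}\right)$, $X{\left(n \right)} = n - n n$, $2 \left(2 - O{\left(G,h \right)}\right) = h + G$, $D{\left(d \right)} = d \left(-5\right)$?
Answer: $2392$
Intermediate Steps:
$D{\left(d \right)} = - 5 d$
$O{\left(G,h \right)} = 2 - \frac{G}{2} - \frac{h}{2}$ ($O{\left(G,h \right)} = 2 - \frac{h + G}{2} = 2 - \frac{G + h}{2} = 2 - \left(\frac{G}{2} + \frac{h}{2}\right) = 2 - \frac{G}{2} - \frac{h}{2}$)
$X{\left(n \right)} = n - n^{2}$
$w{\left(t \right)} = 2 t \left(\frac{3}{2} + \frac{7 t}{2}\right)$ ($w{\left(t \right)} = \left(t + t\right) \left(t - \left(- \frac{3}{2} + \frac{1}{2} \left(-5\right) t\right)\right) = 2 t \left(t + \left(2 + \frac{5 t}{2} - \frac{1}{2}\right)\right) = 2 t \left(t + \left(\frac{3}{2} + \frac{5 t}{2}\right)\right) = 2 t \left(\frac{3}{2} + \frac{7 t}{2}\right)$)
$X{\left(-4 \right)} \left(-96\right) + w{\left(8 \right)} = - 4 \left(1 - -4\right) \left(-96\right) + 8 \left(3 + 7 \cdot 8\right) = - 4 \left(1 + 4\right) \left(-96\right) + 8 \left(3 + 56\right) = \left(-4\right) 5 \left(-96\right) + 8 \cdot 59 = \left(-20\right) \left(-96\right) + 472 = 1920 + 472 = 2392$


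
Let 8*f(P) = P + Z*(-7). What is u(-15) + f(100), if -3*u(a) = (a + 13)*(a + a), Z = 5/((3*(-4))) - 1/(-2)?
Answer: -727/96 ≈ -7.5729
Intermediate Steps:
Z = 1/12 (Z = 5/(-12) - 1*(-1/2) = 5*(-1/12) + 1/2 = -5/12 + 1/2 = 1/12 ≈ 0.083333)
f(P) = -7/96 + P/8 (f(P) = (P + (1/12)*(-7))/8 = (P - 7/12)/8 = (-7/12 + P)/8 = -7/96 + P/8)
u(a) = -2*a*(13 + a)/3 (u(a) = -(a + 13)*(a + a)/3 = -(13 + a)*2*a/3 = -2*a*(13 + a)/3)
u(-15) + f(100) = -2/3*(-15)*(13 - 15) + (-7/96 + (1/8)*100) = -2/3*(-15)*(-2) + (-7/96 + 25/2) = -20 + 1193/96 = -727/96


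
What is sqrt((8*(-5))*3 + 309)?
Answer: 3*sqrt(21) ≈ 13.748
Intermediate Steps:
sqrt((8*(-5))*3 + 309) = sqrt(-40*3 + 309) = sqrt(-120 + 309) = sqrt(189) = 3*sqrt(21)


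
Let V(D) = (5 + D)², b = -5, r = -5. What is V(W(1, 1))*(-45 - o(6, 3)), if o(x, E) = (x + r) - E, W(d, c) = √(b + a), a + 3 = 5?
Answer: -946 - 430*I*√3 ≈ -946.0 - 744.78*I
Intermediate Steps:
a = 2 (a = -3 + 5 = 2)
W(d, c) = I*√3 (W(d, c) = √(-5 + 2) = √(-3) = I*√3)
o(x, E) = -5 + x - E (o(x, E) = (x - 5) - E = (-5 + x) - E = -5 + x - E)
V(W(1, 1))*(-45 - o(6, 3)) = (5 + I*√3)²*(-45 - (-5 + 6 - 1*3)) = (5 + I*√3)²*(-45 - (-5 + 6 - 3)) = (5 + I*√3)²*(-45 - 1*(-2)) = (5 + I*√3)²*(-45 + 2) = (5 + I*√3)²*(-43) = -43*(5 + I*√3)²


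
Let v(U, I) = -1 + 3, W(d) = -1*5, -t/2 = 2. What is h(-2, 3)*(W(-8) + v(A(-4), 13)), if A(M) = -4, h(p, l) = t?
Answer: 12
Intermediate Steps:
t = -4 (t = -2*2 = -4)
h(p, l) = -4
W(d) = -5
v(U, I) = 2
h(-2, 3)*(W(-8) + v(A(-4), 13)) = -4*(-5 + 2) = -4*(-3) = 12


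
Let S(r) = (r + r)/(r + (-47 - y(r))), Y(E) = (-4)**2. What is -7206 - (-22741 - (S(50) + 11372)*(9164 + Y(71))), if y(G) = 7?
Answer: 104180995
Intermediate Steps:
Y(E) = 16
S(r) = 2*r/(-54 + r) (S(r) = (r + r)/(r + (-47 - 1*7)) = (2*r)/(r + (-47 - 7)) = (2*r)/(r - 54) = (2*r)/(-54 + r) = 2*r/(-54 + r))
-7206 - (-22741 - (S(50) + 11372)*(9164 + Y(71))) = -7206 - (-22741 - (2*50/(-54 + 50) + 11372)*(9164 + 16)) = -7206 - (-22741 - (2*50/(-4) + 11372)*9180) = -7206 - (-22741 - (2*50*(-1/4) + 11372)*9180) = -7206 - (-22741 - (-25 + 11372)*9180) = -7206 - (-22741 - 11347*9180) = -7206 - (-22741 - 1*104165460) = -7206 - (-22741 - 104165460) = -7206 - 1*(-104188201) = -7206 + 104188201 = 104180995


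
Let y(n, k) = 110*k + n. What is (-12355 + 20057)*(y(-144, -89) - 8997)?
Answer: -145806562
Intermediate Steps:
y(n, k) = n + 110*k
(-12355 + 20057)*(y(-144, -89) - 8997) = (-12355 + 20057)*((-144 + 110*(-89)) - 8997) = 7702*((-144 - 9790) - 8997) = 7702*(-9934 - 8997) = 7702*(-18931) = -145806562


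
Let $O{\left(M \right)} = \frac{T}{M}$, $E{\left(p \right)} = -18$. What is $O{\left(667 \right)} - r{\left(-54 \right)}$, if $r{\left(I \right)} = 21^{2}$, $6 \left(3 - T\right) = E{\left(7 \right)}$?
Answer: $- \frac{294141}{667} \approx -440.99$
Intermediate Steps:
$T = 6$ ($T = 3 - -3 = 3 + 3 = 6$)
$O{\left(M \right)} = \frac{6}{M}$
$r{\left(I \right)} = 441$
$O{\left(667 \right)} - r{\left(-54 \right)} = \frac{6}{667} - 441 = - \frac{294141}{667}$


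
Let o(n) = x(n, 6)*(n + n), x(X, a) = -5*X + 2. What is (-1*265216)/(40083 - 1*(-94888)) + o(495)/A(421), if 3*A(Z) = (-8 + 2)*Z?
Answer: 165111069149/56822791 ≈ 2905.7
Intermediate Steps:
x(X, a) = 2 - 5*X
o(n) = 2*n*(2 - 5*n) (o(n) = (2 - 5*n)*(n + n) = (2 - 5*n)*(2*n) = 2*n*(2 - 5*n))
A(Z) = -2*Z (A(Z) = ((-8 + 2)*Z)/3 = (-6*Z)/3 = -2*Z)
(-1*265216)/(40083 - 1*(-94888)) + o(495)/A(421) = (-1*265216)/(40083 - 1*(-94888)) + (2*495*(2 - 5*495))/((-2*421)) = -265216/(40083 + 94888) + (2*495*(2 - 2475))/(-842) = -265216/134971 + (2*495*(-2473))*(-1/842) = -265216*1/134971 - 2448270*(-1/842) = -265216/134971 + 1224135/421 = 165111069149/56822791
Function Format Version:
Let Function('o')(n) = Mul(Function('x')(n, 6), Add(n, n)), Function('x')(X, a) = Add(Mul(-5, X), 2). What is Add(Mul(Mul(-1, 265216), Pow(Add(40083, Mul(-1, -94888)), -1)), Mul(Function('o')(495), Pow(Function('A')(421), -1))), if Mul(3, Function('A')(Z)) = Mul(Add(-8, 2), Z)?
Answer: Rational(165111069149, 56822791) ≈ 2905.7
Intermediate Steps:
Function('x')(X, a) = Add(2, Mul(-5, X))
Function('o')(n) = Mul(2, n, Add(2, Mul(-5, n))) (Function('o')(n) = Mul(Add(2, Mul(-5, n)), Add(n, n)) = Mul(Add(2, Mul(-5, n)), Mul(2, n)) = Mul(2, n, Add(2, Mul(-5, n))))
Function('A')(Z) = Mul(-2, Z) (Function('A')(Z) = Mul(Rational(1, 3), Mul(Add(-8, 2), Z)) = Mul(Rational(1, 3), Mul(-6, Z)) = Mul(-2, Z))
Add(Mul(Mul(-1, 265216), Pow(Add(40083, Mul(-1, -94888)), -1)), Mul(Function('o')(495), Pow(Function('A')(421), -1))) = Add(Mul(Mul(-1, 265216), Pow(Add(40083, Mul(-1, -94888)), -1)), Mul(Mul(2, 495, Add(2, Mul(-5, 495))), Pow(Mul(-2, 421), -1))) = Add(Mul(-265216, Pow(Add(40083, 94888), -1)), Mul(Mul(2, 495, Add(2, -2475)), Pow(-842, -1))) = Add(Mul(-265216, Pow(134971, -1)), Mul(Mul(2, 495, -2473), Rational(-1, 842))) = Add(Mul(-265216, Rational(1, 134971)), Mul(-2448270, Rational(-1, 842))) = Add(Rational(-265216, 134971), Rational(1224135, 421)) = Rational(165111069149, 56822791)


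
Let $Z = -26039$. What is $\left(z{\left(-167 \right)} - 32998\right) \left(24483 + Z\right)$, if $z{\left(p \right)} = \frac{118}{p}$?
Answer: $\frac{8574779904}{167} \approx 5.1346 \cdot 10^{7}$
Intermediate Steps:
$\left(z{\left(-167 \right)} - 32998\right) \left(24483 + Z\right) = \left(\frac{118}{-167} - 32998\right) \left(24483 - 26039\right) = \left(118 \left(- \frac{1}{167}\right) - 32998\right) \left(-1556\right) = \left(- \frac{118}{167} - 32998\right) \left(-1556\right) = \left(- \frac{5510784}{167}\right) \left(-1556\right) = \frac{8574779904}{167}$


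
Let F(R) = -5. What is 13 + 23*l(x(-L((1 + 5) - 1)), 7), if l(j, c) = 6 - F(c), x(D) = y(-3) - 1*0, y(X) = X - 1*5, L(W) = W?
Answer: 266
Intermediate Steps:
y(X) = -5 + X (y(X) = X - 5 = -5 + X)
x(D) = -8 (x(D) = (-5 - 3) - 1*0 = -8 + 0 = -8)
l(j, c) = 11 (l(j, c) = 6 - 1*(-5) = 6 + 5 = 11)
13 + 23*l(x(-L((1 + 5) - 1)), 7) = 13 + 23*11 = 13 + 253 = 266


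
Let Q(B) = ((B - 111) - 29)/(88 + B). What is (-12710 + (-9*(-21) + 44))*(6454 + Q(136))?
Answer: -4509474771/56 ≈ -8.0526e+7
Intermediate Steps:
Q(B) = (-140 + B)/(88 + B) (Q(B) = ((-111 + B) - 29)/(88 + B) = (-140 + B)/(88 + B))
(-12710 + (-9*(-21) + 44))*(6454 + Q(136)) = (-12710 + (-9*(-21) + 44))*(6454 + (-140 + 136)/(88 + 136)) = (-12710 + (189 + 44))*(6454 - 4/224) = (-12710 + 233)*(6454 + (1/224)*(-4)) = -12477*(6454 - 1/56) = -12477*361423/56 = -4509474771/56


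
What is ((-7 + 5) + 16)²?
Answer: 196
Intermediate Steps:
((-7 + 5) + 16)² = (-2 + 16)² = 14² = 196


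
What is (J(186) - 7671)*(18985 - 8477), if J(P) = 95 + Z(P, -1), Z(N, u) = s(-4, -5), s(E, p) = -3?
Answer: -79640132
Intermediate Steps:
Z(N, u) = -3
J(P) = 92 (J(P) = 95 - 3 = 92)
(J(186) - 7671)*(18985 - 8477) = (92 - 7671)*(18985 - 8477) = -7579*10508 = -79640132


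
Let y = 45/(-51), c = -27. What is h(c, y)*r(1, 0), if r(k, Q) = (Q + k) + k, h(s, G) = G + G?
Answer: -60/17 ≈ -3.5294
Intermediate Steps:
y = -15/17 (y = 45*(-1/51) = -15/17 ≈ -0.88235)
h(s, G) = 2*G
r(k, Q) = Q + 2*k
h(c, y)*r(1, 0) = (2*(-15/17))*(0 + 2*1) = -30*(0 + 2)/17 = -30/17*2 = -60/17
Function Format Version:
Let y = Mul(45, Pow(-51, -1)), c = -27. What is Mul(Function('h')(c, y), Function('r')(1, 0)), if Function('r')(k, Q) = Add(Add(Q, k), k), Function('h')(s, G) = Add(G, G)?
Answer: Rational(-60, 17) ≈ -3.5294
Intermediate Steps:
y = Rational(-15, 17) (y = Mul(45, Rational(-1, 51)) = Rational(-15, 17) ≈ -0.88235)
Function('h')(s, G) = Mul(2, G)
Function('r')(k, Q) = Add(Q, Mul(2, k))
Mul(Function('h')(c, y), Function('r')(1, 0)) = Mul(Mul(2, Rational(-15, 17)), Add(0, Mul(2, 1))) = Mul(Rational(-30, 17), Add(0, 2)) = Mul(Rational(-30, 17), 2) = Rational(-60, 17)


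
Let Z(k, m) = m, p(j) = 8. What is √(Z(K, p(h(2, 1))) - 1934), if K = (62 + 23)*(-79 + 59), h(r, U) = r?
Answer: 3*I*√214 ≈ 43.886*I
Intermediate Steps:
K = -1700 (K = 85*(-20) = -1700)
√(Z(K, p(h(2, 1))) - 1934) = √(8 - 1934) = √(-1926) = 3*I*√214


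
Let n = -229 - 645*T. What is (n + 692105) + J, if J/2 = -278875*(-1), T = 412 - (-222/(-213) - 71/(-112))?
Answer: 7832458677/7952 ≈ 9.8497e+5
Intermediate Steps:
T = 3262895/7952 (T = 412 - (-222*(-1/213) - 71*(-1/112)) = 412 - (74/71 + 71/112) = 412 - 1*13329/7952 = 412 - 13329/7952 = 3262895/7952 ≈ 410.32)
J = 557750 (J = 2*(-278875*(-1)) = 2*278875 = 557750)
n = -2106388283/7952 (n = -229 - 645*3262895/7952 = -229 - 2104567275/7952 = -2106388283/7952 ≈ -2.6489e+5)
(n + 692105) + J = (-2106388283/7952 + 692105) + 557750 = 3397230677/7952 + 557750 = 7832458677/7952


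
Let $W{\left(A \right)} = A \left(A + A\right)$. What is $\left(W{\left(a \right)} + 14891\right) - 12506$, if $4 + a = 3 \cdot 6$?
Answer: $2777$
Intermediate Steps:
$a = 14$ ($a = -4 + 3 \cdot 6 = -4 + 18 = 14$)
$W{\left(A \right)} = 2 A^{2}$ ($W{\left(A \right)} = A 2 A = 2 A^{2}$)
$\left(W{\left(a \right)} + 14891\right) - 12506 = \left(2 \cdot 14^{2} + 14891\right) - 12506 = \left(2 \cdot 196 + 14891\right) - 12506 = \left(392 + 14891\right) - 12506 = 15283 - 12506 = 2777$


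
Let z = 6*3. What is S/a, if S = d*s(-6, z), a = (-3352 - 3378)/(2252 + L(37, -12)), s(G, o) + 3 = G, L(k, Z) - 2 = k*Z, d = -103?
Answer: -167787/673 ≈ -249.31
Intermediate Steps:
L(k, Z) = 2 + Z*k (L(k, Z) = 2 + k*Z = 2 + Z*k)
z = 18
s(G, o) = -3 + G
a = -673/181 (a = (-3352 - 3378)/(2252 + (2 - 12*37)) = -6730/(2252 + (2 - 444)) = -6730/(2252 - 442) = -6730/1810 = -6730*1/1810 = -673/181 ≈ -3.7182)
S = 927 (S = -103*(-3 - 6) = -103*(-9) = 927)
S/a = 927/(-673/181) = 927*(-181/673) = -167787/673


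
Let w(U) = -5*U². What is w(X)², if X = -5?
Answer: 15625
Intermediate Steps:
w(X)² = (-5*(-5)²)² = (-5*25)² = (-125)² = 15625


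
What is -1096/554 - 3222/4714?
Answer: -1737883/652889 ≈ -2.6618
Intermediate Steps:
-1096/554 - 3222/4714 = -1096*1/554 - 3222*1/4714 = -548/277 - 1611/2357 = -1737883/652889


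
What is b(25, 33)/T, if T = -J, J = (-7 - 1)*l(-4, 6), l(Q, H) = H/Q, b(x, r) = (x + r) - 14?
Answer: -11/3 ≈ -3.6667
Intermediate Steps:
b(x, r) = -14 + r + x (b(x, r) = (r + x) - 14 = -14 + r + x)
J = 12 (J = (-7 - 1)*(6/(-4)) = -48*(-1)/4 = -8*(-3/2) = 12)
T = -12 (T = -1*12 = -12)
b(25, 33)/T = (-14 + 33 + 25)/(-12) = 44*(-1/12) = -11/3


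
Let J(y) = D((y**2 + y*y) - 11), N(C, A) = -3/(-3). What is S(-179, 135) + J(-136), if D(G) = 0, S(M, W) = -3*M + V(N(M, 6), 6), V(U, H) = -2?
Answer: 535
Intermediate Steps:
N(C, A) = 1 (N(C, A) = -3*(-1/3) = 1)
S(M, W) = -2 - 3*M (S(M, W) = -3*M - 2 = -2 - 3*M)
J(y) = 0
S(-179, 135) + J(-136) = (-2 - 3*(-179)) + 0 = (-2 + 537) + 0 = 535 + 0 = 535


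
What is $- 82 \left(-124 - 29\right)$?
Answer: $12546$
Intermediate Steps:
$- 82 \left(-124 - 29\right) = \left(-82\right) \left(-153\right) = 12546$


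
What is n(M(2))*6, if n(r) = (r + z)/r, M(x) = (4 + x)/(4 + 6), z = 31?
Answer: 316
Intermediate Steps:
M(x) = ⅖ + x/10 (M(x) = (4 + x)/10 = (4 + x)*(⅒) = ⅖ + x/10)
n(r) = (31 + r)/r (n(r) = (r + 31)/r = (31 + r)/r)
n(M(2))*6 = ((31 + (⅖ + (⅒)*2))/(⅖ + (⅒)*2))*6 = ((31 + (⅖ + ⅕))/(⅖ + ⅕))*6 = ((31 + ⅗)/(⅗))*6 = ((5/3)*(158/5))*6 = (158/3)*6 = 316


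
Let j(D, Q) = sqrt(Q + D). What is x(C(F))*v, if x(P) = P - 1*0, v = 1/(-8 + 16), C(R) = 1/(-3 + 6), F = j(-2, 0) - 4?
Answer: 1/24 ≈ 0.041667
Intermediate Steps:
j(D, Q) = sqrt(D + Q)
F = -4 + I*sqrt(2) (F = sqrt(-2 + 0) - 4 = sqrt(-2) - 4 = I*sqrt(2) - 4 = -4 + I*sqrt(2) ≈ -4.0 + 1.4142*I)
C(R) = 1/3
v = 1/8 ≈ 0.12500
x(P) = P (x(P) = P + 0 = P)
x(C(F))*v = (1/3)*(1/8) = 1/24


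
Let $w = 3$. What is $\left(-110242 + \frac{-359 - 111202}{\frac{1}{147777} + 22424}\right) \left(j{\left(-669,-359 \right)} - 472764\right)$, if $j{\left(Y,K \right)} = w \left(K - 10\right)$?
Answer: $\frac{173119801078655688405}{3313751449} \approx 5.2243 \cdot 10^{10}$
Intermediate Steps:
$j{\left(Y,K \right)} = -30 + 3 K$ ($j{\left(Y,K \right)} = 3 \left(K - 10\right) = 3 \left(-10 + K\right) = -30 + 3 K$)
$\left(-110242 + \frac{-359 - 111202}{\frac{1}{147777} + 22424}\right) \left(j{\left(-669,-359 \right)} - 472764\right) = \left(-110242 + \frac{-359 - 111202}{\frac{1}{147777} + 22424}\right) \left(\left(-30 + 3 \left(-359\right)\right) - 472764\right) = \left(-110242 - \frac{111561}{\frac{1}{147777} + 22424}\right) \left(\left(-30 - 1077\right) - 472764\right) = \left(-110242 - \frac{111561}{\frac{3313751449}{147777}}\right) \left(-1107 - 472764\right) = \left(-110242 - \frac{16486149897}{3313751449}\right) \left(-473871\right) = \left(- \frac{365331073390555}{3313751449}\right) \left(-473871\right) = \frac{173119801078655688405}{3313751449}$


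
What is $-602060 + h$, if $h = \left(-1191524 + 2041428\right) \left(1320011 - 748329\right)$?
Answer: $485874216468$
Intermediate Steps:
$h = 485874818528$ ($h = 849904 \cdot 571682 = 485874818528$)
$-602060 + h = -602060 + 485874818528 = 485874216468$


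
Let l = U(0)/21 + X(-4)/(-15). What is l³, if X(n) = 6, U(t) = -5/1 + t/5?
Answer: -300763/1157625 ≈ -0.25981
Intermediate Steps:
U(t) = -5 + t/5 (U(t) = -5*1 + t*(⅕) = -5 + t/5)
l = -67/105 (l = (-5 + (⅕)*0)/21 + 6/(-15) = (-5 + 0)*(1/21) + 6*(-1/15) = -5*1/21 - ⅖ = -5/21 - ⅖ = -67/105 ≈ -0.63809)
l³ = (-67/105)³ = -300763/1157625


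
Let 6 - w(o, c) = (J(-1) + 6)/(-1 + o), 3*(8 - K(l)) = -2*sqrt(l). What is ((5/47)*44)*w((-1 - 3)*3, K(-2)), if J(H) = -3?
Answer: 17820/611 ≈ 29.165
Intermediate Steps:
K(l) = 8 + 2*sqrt(l)/3 (K(l) = 8 - (-2)*sqrt(l)/3 = 8 + 2*sqrt(l)/3)
w(o, c) = 6 - 3/(-1 + o) (w(o, c) = 6 - (-3 + 6)/(-1 + o) = 6 - 3/(-1 + o))
((5/47)*44)*w((-1 - 3)*3, K(-2)) = ((5/47)*44)*(3*(-3 + 2*((-1 - 3)*3))/(-1 + (-1 - 3)*3)) = ((5*(1/47))*44)*(3*(-3 + 2*(-4*3))/(-1 - 4*3)) = ((5/47)*44)*(3*(-3 + 2*(-12))/(-1 - 12)) = 220*(3*(-3 - 24)/(-13))/47 = 220*(3*(-1/13)*(-27))/47 = (220/47)*(81/13) = 17820/611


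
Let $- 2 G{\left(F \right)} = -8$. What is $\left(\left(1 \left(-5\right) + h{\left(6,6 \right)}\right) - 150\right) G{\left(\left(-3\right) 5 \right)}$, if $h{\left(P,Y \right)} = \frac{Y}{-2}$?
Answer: $-632$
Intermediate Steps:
$G{\left(F \right)} = 4$ ($G{\left(F \right)} = \left(- \frac{1}{2}\right) \left(-8\right) = 4$)
$h{\left(P,Y \right)} = - \frac{Y}{2}$ ($h{\left(P,Y \right)} = Y \left(- \frac{1}{2}\right) = - \frac{Y}{2}$)
$\left(\left(1 \left(-5\right) + h{\left(6,6 \right)}\right) - 150\right) G{\left(\left(-3\right) 5 \right)} = \left(\left(1 \left(-5\right) - 3\right) - 150\right) 4 = \left(\left(-5 - 3\right) - 150\right) 4 = \left(-8 - 150\right) 4 = \left(-158\right) 4 = -632$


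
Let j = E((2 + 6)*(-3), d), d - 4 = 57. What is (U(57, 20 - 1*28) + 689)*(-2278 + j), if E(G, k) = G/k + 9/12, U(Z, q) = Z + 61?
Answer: -448486215/244 ≈ -1.8381e+6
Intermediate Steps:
d = 61 (d = 4 + 57 = 61)
U(Z, q) = 61 + Z
E(G, k) = ¾ + G/k (E(G, k) = G/k + 9*(1/12) = G/k + ¾ = ¾ + G/k)
j = 87/244 (j = ¾ + ((2 + 6)*(-3))/61 = ¾ + (8*(-3))*(1/61) = ¾ - 24*1/61 = ¾ - 24/61 = 87/244 ≈ 0.35656)
(U(57, 20 - 1*28) + 689)*(-2278 + j) = ((61 + 57) + 689)*(-2278 + 87/244) = (118 + 689)*(-555745/244) = 807*(-555745/244) = -448486215/244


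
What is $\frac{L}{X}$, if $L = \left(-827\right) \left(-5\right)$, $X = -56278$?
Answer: $- \frac{4135}{56278} \approx -0.073475$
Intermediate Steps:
$L = 4135$
$\frac{L}{X} = \frac{4135}{-56278} = 4135 \left(- \frac{1}{56278}\right) = - \frac{4135}{56278}$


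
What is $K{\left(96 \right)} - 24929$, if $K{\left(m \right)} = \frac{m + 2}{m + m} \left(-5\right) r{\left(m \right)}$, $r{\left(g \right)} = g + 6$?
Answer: $- \frac{403029}{16} \approx -25189.0$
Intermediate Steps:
$r{\left(g \right)} = 6 + g$
$K{\left(m \right)} = - \frac{5 \left(2 + m\right) \left(6 + m\right)}{2 m}$ ($K{\left(m \right)} = \frac{m + 2}{m + m} \left(-5\right) \left(6 + m\right) = \frac{2 + m}{2 m} \left(-5\right) \left(6 + m\right) = - \frac{5 \left(2 + m\right)}{2 m} \left(6 + m\right) = - \frac{5 \left(2 + m\right) \left(6 + m\right)}{2 m}$)
$K{\left(96 \right)} - 24929 = \left(-20 - \frac{30}{96} - 240\right) - 24929 = \left(-20 - \frac{5}{16} - 240\right) - 24929 = - \frac{4165}{16} - 24929 = - \frac{403029}{16}$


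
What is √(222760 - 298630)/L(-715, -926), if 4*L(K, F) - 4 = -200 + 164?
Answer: -3*I*√8430/8 ≈ -34.431*I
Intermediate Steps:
L(K, F) = -8 (L(K, F) = 1 + (-200 + 164)/4 = 1 + (¼)*(-36) = 1 - 9 = -8)
√(222760 - 298630)/L(-715, -926) = √(222760 - 298630)/(-8) = √(-75870)*(-⅛) = (3*I*√8430)*(-⅛) = -3*I*√8430/8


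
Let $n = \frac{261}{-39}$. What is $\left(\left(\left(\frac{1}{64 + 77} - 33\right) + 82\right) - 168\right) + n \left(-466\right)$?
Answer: $\frac{5498308}{1833} \approx 2999.6$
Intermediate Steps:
$n = - \frac{87}{13}$ ($n = 261 \left(- \frac{1}{39}\right) = - \frac{87}{13} \approx -6.6923$)
$\left(\left(\left(\frac{1}{64 + 77} - 33\right) + 82\right) - 168\right) + n \left(-466\right) = \left(\left(\left(\frac{1}{64 + 77} - 33\right) + 82\right) - 168\right) - - \frac{40542}{13} = \left(\left(\left(\frac{1}{141} - 33\right) + 82\right) - 168\right) + \frac{40542}{13} = \left(\left(- \frac{4652}{141} + 82\right) - 168\right) + \frac{40542}{13} = \left(\frac{6910}{141} - 168\right) + \frac{40542}{13} = - \frac{16778}{141} + \frac{40542}{13} = \frac{5498308}{1833}$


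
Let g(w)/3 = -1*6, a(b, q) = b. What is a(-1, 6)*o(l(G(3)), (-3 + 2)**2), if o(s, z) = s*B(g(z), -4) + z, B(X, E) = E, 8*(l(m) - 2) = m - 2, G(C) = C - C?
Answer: 6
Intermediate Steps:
G(C) = 0
l(m) = 7/4 + m/8 (l(m) = 2 + (m - 2)/8 = 2 + (-2 + m)/8 = 2 + (-1/4 + m/8) = 7/4 + m/8)
g(w) = -18 (g(w) = 3*(-1*6) = 3*(-6) = -18)
o(s, z) = z - 4*s (o(s, z) = s*(-4) + z = -4*s + z = z - 4*s)
a(-1, 6)*o(l(G(3)), (-3 + 2)**2) = -((-3 + 2)**2 - 4*(7/4 + (1/8)*0)) = -((-1)**2 - 4*(7/4 + 0)) = -(1 - 4*7/4) = -(1 - 7) = -1*(-6) = 6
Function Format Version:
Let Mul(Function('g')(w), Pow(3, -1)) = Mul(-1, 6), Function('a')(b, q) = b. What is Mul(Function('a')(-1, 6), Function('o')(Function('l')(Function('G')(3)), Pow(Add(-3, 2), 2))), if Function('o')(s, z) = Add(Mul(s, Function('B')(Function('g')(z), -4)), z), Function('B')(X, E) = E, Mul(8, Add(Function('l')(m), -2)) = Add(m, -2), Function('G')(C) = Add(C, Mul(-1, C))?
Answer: 6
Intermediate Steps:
Function('G')(C) = 0
Function('l')(m) = Add(Rational(7, 4), Mul(Rational(1, 8), m)) (Function('l')(m) = Add(2, Mul(Rational(1, 8), Add(m, -2))) = Add(2, Mul(Rational(1, 8), Add(-2, m))) = Add(2, Add(Rational(-1, 4), Mul(Rational(1, 8), m))) = Add(Rational(7, 4), Mul(Rational(1, 8), m)))
Function('g')(w) = -18 (Function('g')(w) = Mul(3, Mul(-1, 6)) = Mul(3, -6) = -18)
Function('o')(s, z) = Add(z, Mul(-4, s)) (Function('o')(s, z) = Add(Mul(s, -4), z) = Add(Mul(-4, s), z) = Add(z, Mul(-4, s)))
Mul(Function('a')(-1, 6), Function('o')(Function('l')(Function('G')(3)), Pow(Add(-3, 2), 2))) = Mul(-1, Add(Pow(Add(-3, 2), 2), Mul(-4, Add(Rational(7, 4), Mul(Rational(1, 8), 0))))) = Mul(-1, Add(Pow(-1, 2), Mul(-4, Add(Rational(7, 4), 0)))) = Mul(-1, Add(1, Mul(-4, Rational(7, 4)))) = Mul(-1, Add(1, -7)) = Mul(-1, -6) = 6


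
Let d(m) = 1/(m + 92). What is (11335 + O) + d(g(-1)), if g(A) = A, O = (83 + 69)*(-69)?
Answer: 77078/91 ≈ 847.01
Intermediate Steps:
O = -10488 (O = 152*(-69) = -10488)
d(m) = 1/(92 + m)
(11335 + O) + d(g(-1)) = (11335 - 10488) + 1/(92 - 1) = 847 + 1/91 = 77078/91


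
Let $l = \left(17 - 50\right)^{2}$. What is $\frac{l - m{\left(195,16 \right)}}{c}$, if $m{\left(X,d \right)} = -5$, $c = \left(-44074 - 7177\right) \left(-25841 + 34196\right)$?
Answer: $- \frac{1094}{428202105} \approx -2.5549 \cdot 10^{-6}$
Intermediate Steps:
$c = -428202105$ ($c = \left(-51251\right) 8355 = -428202105$)
$l = 1089$ ($l = \left(17 - 50\right)^{2} = \left(-33\right)^{2} = 1089$)
$\frac{l - m{\left(195,16 \right)}}{c} = \frac{1089 - -5}{-428202105} = \left(1089 + 5\right) \left(- \frac{1}{428202105}\right) = 1094 \left(- \frac{1}{428202105}\right) = - \frac{1094}{428202105}$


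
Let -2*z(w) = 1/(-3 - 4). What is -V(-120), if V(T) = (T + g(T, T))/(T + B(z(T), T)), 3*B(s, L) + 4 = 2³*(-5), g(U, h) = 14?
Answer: -159/202 ≈ -0.78713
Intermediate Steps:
z(w) = 1/14 (z(w) = -1/(2*(-3 - 4)) = -½/(-7) = -½*(-⅐) = 1/14)
B(s, L) = -44/3 (B(s, L) = -4/3 + (2³*(-5))/3 = -4/3 + (8*(-5))/3 = -4/3 + (⅓)*(-40) = -4/3 - 40/3 = -44/3)
V(T) = (14 + T)/(-44/3 + T) (V(T) = (T + 14)/(T - 44/3) = (14 + T)/(-44/3 + T))
-V(-120) = -3*(14 - 120)/(-44 + 3*(-120)) = -3*(-106)/(-44 - 360) = -3*(-106)/(-404) = -3*(-1)*(-106)/404 = -1*159/202 = -159/202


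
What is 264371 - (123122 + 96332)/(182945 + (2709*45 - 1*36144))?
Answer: 35518927236/134353 ≈ 2.6437e+5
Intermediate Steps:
264371 - (123122 + 96332)/(182945 + (2709*45 - 1*36144)) = 264371 - 219454/(182945 + (121905 - 36144)) = 264371 - 219454/(182945 + 85761) = 264371 - 219454/268706 = 264371 - 1*109727/134353 = 264371 - 109727/134353 = 35518927236/134353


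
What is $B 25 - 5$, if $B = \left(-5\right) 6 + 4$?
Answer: $-655$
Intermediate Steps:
$B = -26$ ($B = -30 + 4 = -26$)
$B 25 - 5 = \left(-26\right) 25 - 5 = -650 - 5 = -655$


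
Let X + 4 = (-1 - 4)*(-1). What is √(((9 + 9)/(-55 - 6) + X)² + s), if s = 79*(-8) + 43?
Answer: 2*I*√547455/61 ≈ 24.259*I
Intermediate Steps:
s = -589 (s = -632 + 43 = -589)
X = 1 (X = -4 + (-1 - 4)*(-1) = -4 - 5*(-1) = -4 + 5 = 1)
√(((9 + 9)/(-55 - 6) + X)² + s) = √(((9 + 9)/(-55 - 6) + 1)² - 589) = √((18/(-61) + 1)² - 589) = √((18*(-1/61) + 1)² - 589) = √((-18/61 + 1)² - 589) = √((43/61)² - 589) = √(1849/3721 - 589) = √(-2189820/3721) = 2*I*√547455/61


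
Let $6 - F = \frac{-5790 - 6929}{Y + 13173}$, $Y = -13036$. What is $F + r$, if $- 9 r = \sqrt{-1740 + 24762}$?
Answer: $\frac{13541}{137} - \frac{\sqrt{2558}}{3} \approx 81.98$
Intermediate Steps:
$F = \frac{13541}{137}$ ($F = 6 - \frac{-5790 - 6929}{-13036 + 13173} = 6 - - \frac{12719}{137} = 6 + \frac{12719}{137} = \frac{13541}{137} \approx 98.839$)
$r = - \frac{\sqrt{2558}}{3}$ ($r = - \frac{\sqrt{-1740 + 24762}}{9} = - \frac{\sqrt{23022}}{9} = - \frac{3 \sqrt{2558}}{9} = - \frac{\sqrt{2558}}{3} \approx -16.859$)
$F + r = \frac{13541}{137} - \frac{\sqrt{2558}}{3}$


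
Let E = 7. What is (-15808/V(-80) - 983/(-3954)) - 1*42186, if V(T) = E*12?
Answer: -1172825963/27678 ≈ -42374.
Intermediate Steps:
V(T) = 84 (V(T) = 7*12 = 84)
(-15808/V(-80) - 983/(-3954)) - 1*42186 = (-15808/84 - 983/(-3954)) - 1*42186 = (-15808*1/84 - 983*(-1/3954)) - 42186 = (-3952/21 + 983/3954) - 42186 = -5201855/27678 - 42186 = -1172825963/27678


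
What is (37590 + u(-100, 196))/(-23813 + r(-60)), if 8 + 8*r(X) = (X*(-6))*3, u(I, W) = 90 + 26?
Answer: -37706/23679 ≈ -1.5924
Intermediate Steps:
u(I, W) = 116
r(X) = -1 - 9*X/4 (r(X) = -1 + ((X*(-6))*3)/8 = -1 + (-6*X*3)/8 = -1 + (-18*X)/8 = -1 - 9*X/4)
(37590 + u(-100, 196))/(-23813 + r(-60)) = (37590 + 116)/(-23813 + (-1 - 9/4*(-60))) = 37706/(-23813 + (-1 + 135)) = 37706/(-23813 + 134) = 37706/(-23679) = 37706*(-1/23679) = -37706/23679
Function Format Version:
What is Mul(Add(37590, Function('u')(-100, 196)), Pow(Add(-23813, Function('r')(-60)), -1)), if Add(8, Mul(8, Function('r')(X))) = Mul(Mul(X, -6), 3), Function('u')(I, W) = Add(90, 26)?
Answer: Rational(-37706, 23679) ≈ -1.5924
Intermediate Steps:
Function('u')(I, W) = 116
Function('r')(X) = Add(-1, Mul(Rational(-9, 4), X)) (Function('r')(X) = Add(-1, Mul(Rational(1, 8), Mul(Mul(X, -6), 3))) = Add(-1, Mul(Rational(1, 8), Mul(Mul(-6, X), 3))) = Add(-1, Mul(Rational(1, 8), Mul(-18, X))) = Add(-1, Mul(Rational(-9, 4), X)))
Mul(Add(37590, Function('u')(-100, 196)), Pow(Add(-23813, Function('r')(-60)), -1)) = Mul(Add(37590, 116), Pow(Add(-23813, Add(-1, Mul(Rational(-9, 4), -60))), -1)) = Mul(37706, Pow(Add(-23813, Add(-1, 135)), -1)) = Mul(37706, Pow(Add(-23813, 134), -1)) = Mul(37706, Pow(-23679, -1)) = Mul(37706, Rational(-1, 23679)) = Rational(-37706, 23679)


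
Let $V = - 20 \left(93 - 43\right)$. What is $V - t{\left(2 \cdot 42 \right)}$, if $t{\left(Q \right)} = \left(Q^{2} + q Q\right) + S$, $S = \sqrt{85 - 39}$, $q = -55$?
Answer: $-3436 - \sqrt{46} \approx -3442.8$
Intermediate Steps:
$S = \sqrt{46} \approx 6.7823$
$V = -1000$ ($V = - 20 \cdot 50 = \left(-1\right) 1000 = -1000$)
$t{\left(Q \right)} = \sqrt{46} + Q^{2} - 55 Q$ ($t{\left(Q \right)} = \left(Q^{2} - 55 Q\right) + \sqrt{46} = \sqrt{46} + Q^{2} - 55 Q$)
$V - t{\left(2 \cdot 42 \right)} = -1000 - \left(\sqrt{46} + \left(2 \cdot 42\right)^{2} - 55 \cdot 2 \cdot 42\right) = -1000 - \left(\sqrt{46} + 84^{2} - 4620\right) = -1000 - \left(\sqrt{46} + 7056 - 4620\right) = -1000 - \left(2436 + \sqrt{46}\right) = -3436 - \sqrt{46}$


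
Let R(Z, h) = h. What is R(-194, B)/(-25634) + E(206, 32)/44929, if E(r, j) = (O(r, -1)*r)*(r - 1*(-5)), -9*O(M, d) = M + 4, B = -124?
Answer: -38988903746/1727564979 ≈ -22.569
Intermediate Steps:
O(M, d) = -4/9 - M/9 (O(M, d) = -(M + 4)/9 = -(4 + M)/9 = -4/9 - M/9)
E(r, j) = r*(5 + r)*(-4/9 - r/9) (E(r, j) = ((-4/9 - r/9)*r)*(r - 1*(-5)) = (r*(-4/9 - r/9))*(r + 5) = (r*(-4/9 - r/9))*(5 + r) = r*(5 + r)*(-4/9 - r/9))
R(-194, B)/(-25634) + E(206, 32)/44929 = -124/(-25634) - ⅑*206*(4 + 206)*(5 + 206)/44929 = -124*(-1/25634) - ⅑*206*210*211*(1/44929) = 62/12817 - 3042620/3*1/44929 = 62/12817 - 3042620/134787 = -38988903746/1727564979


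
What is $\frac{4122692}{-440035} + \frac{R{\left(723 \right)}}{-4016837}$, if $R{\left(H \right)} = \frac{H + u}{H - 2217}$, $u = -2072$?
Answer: $- \frac{24740912150821991}{2640718010726730} \approx -9.369$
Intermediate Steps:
$R{\left(H \right)} = \frac{-2072 + H}{-2217 + H}$ ($R{\left(H \right)} = \frac{H - 2072}{H - 2217} = \frac{-2072 + H}{-2217 + H}$)
$\frac{4122692}{-440035} + \frac{R{\left(723 \right)}}{-4016837} = \frac{4122692}{-440035} + \frac{\frac{1}{-2217 + 723} \left(-2072 + 723\right)}{-4016837} = 4122692 \left(- \frac{1}{440035}\right) + \frac{1}{-1494} \left(-1349\right) \left(- \frac{1}{4016837}\right) = - \frac{4122692}{440035} + \left(- \frac{1}{1494}\right) \left(-1349\right) \left(- \frac{1}{4016837}\right) = - \frac{4122692}{440035} + \frac{1349}{1494} \left(- \frac{1}{4016837}\right) = - \frac{4122692}{440035} - \frac{1349}{6001154478} = - \frac{24740912150821991}{2640718010726730}$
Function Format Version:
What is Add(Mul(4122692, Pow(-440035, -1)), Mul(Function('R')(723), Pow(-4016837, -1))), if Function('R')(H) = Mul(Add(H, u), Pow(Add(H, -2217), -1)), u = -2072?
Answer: Rational(-24740912150821991, 2640718010726730) ≈ -9.3690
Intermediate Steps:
Function('R')(H) = Mul(Pow(Add(-2217, H), -1), Add(-2072, H)) (Function('R')(H) = Mul(Add(H, -2072), Pow(Add(H, -2217), -1)) = Mul(Add(-2072, H), Pow(Add(-2217, H), -1)) = Mul(Pow(Add(-2217, H), -1), Add(-2072, H)))
Add(Mul(4122692, Pow(-440035, -1)), Mul(Function('R')(723), Pow(-4016837, -1))) = Add(Mul(4122692, Pow(-440035, -1)), Mul(Mul(Pow(Add(-2217, 723), -1), Add(-2072, 723)), Pow(-4016837, -1))) = Add(Mul(4122692, Rational(-1, 440035)), Mul(Mul(Pow(-1494, -1), -1349), Rational(-1, 4016837))) = Add(Rational(-4122692, 440035), Mul(Mul(Rational(-1, 1494), -1349), Rational(-1, 4016837))) = Add(Rational(-4122692, 440035), Mul(Rational(1349, 1494), Rational(-1, 4016837))) = Add(Rational(-4122692, 440035), Rational(-1349, 6001154478)) = Rational(-24740912150821991, 2640718010726730)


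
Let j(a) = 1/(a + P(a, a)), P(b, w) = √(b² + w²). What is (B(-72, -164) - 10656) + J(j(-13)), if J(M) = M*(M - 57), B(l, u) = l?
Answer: -1813770/169 - 739*√2/169 ≈ -10739.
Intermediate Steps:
j(a) = 1/(a + √2*√(a²)) (j(a) = 1/(a + √(a² + a²)) = 1/(a + √(2*a²)) = 1/(a + √2*√(a²)))
J(M) = M*(-57 + M)
(B(-72, -164) - 10656) + J(j(-13)) = (-72 - 10656) + (-57 + 1/(-13 + √2*√((-13)²)))/(-13 + √2*√((-13)²)) = -10728 + (-57 + 1/(-13 + √2*√169))/(-13 + √2*√169) = -10728 + (-57 + 1/(-13 + √2*13))/(-13 + √2*13) = -10728 + (-57 + 1/(-13 + 13*√2))/(-13 + 13*√2)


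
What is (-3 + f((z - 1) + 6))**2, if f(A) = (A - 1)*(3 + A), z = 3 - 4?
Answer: 324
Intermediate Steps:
z = -1
f(A) = (-1 + A)*(3 + A)
(-3 + f((z - 1) + 6))**2 = (-3 + (-3 + ((-1 - 1) + 6)**2 + 2*((-1 - 1) + 6)))**2 = (-3 + (-3 + (-2 + 6)**2 + 2*(-2 + 6)))**2 = (-3 + (-3 + 4**2 + 2*4))**2 = (-3 + (-3 + 16 + 8))**2 = (-3 + 21)**2 = 18**2 = 324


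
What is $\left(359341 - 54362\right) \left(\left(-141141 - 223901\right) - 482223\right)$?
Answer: $-258398032435$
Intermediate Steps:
$\left(359341 - 54362\right) \left(\left(-141141 - 223901\right) - 482223\right) = 304979 \left(-365042 - 482223\right) = 304979 \left(-847265\right) = -258398032435$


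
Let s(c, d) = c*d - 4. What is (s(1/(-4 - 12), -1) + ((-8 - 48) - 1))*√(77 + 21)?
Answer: -6825*√2/16 ≈ -603.25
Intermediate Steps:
s(c, d) = -4 + c*d
(s(1/(-4 - 12), -1) + ((-8 - 48) - 1))*√(77 + 21) = ((-4 - 1/(-4 - 12)) + ((-8 - 48) - 1))*√(77 + 21) = ((-4 - 1/(-16)) + (-56 - 1))*√98 = ((-4 - 1/16*(-1)) - 57)*(7*√2) = ((-4 + 1/16) - 57)*(7*√2) = (-63/16 - 57)*(7*√2) = -6825*√2/16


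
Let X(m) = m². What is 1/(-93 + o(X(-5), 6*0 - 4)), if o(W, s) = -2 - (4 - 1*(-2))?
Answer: -1/101 ≈ -0.0099010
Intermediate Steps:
o(W, s) = -8 (o(W, s) = -2 - (4 + 2) = -2 - 1*6 = -2 - 6 = -8)
1/(-93 + o(X(-5), 6*0 - 4)) = 1/(-93 - 8) = 1/(-101) = -1/101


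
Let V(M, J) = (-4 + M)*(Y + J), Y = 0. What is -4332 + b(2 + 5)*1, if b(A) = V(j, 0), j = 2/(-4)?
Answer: -4332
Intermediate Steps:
j = -1/2 (j = 2*(-1/4) = -1/2 ≈ -0.50000)
V(M, J) = J*(-4 + M) (V(M, J) = (-4 + M)*(0 + J) = (-4 + M)*J = J*(-4 + M))
b(A) = 0 (b(A) = 0*(-4 - 1/2) = 0*(-9/2) = 0)
-4332 + b(2 + 5)*1 = -4332 + 0*1 = -4332 + 0 = -4332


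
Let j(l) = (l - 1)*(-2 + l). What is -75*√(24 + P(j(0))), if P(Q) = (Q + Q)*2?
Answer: -300*√2 ≈ -424.26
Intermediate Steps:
j(l) = (-1 + l)*(-2 + l)
P(Q) = 4*Q (P(Q) = (2*Q)*2 = 4*Q)
-75*√(24 + P(j(0))) = -75*√(24 + 4*(2 + 0² - 3*0)) = -75*√(24 + 4*(2 + 0 + 0)) = -75*√(24 + 4*2) = -75*√(24 + 8) = -300*√2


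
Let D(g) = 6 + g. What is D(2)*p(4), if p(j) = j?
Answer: 32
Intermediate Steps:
D(2)*p(4) = (6 + 2)*4 = 8*4 = 32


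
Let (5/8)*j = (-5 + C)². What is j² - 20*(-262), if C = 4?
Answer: 131064/25 ≈ 5242.6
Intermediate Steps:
j = 8/5 (j = 8*(-5 + 4)²/5 = (8/5)*(-1)² = (8/5)*1 = 8/5 ≈ 1.6000)
j² - 20*(-262) = (8/5)² - 20*(-262) = 64/25 + 5240 = 131064/25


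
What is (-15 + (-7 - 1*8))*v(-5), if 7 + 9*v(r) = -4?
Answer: 110/3 ≈ 36.667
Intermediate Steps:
v(r) = -11/9 (v(r) = -7/9 + (⅑)*(-4) = -7/9 - 4/9 = -11/9)
(-15 + (-7 - 1*8))*v(-5) = (-15 + (-7 - 1*8))*(-11/9) = (-15 + (-7 - 8))*(-11/9) = (-15 - 15)*(-11/9) = -30*(-11/9) = 110/3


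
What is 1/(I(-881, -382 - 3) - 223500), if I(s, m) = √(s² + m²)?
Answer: -111750/24975662807 - √924386/49951325614 ≈ -4.4936e-6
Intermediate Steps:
I(s, m) = √(m² + s²)
1/(I(-881, -382 - 3) - 223500) = 1/(√((-382 - 3)² + (-881)²) - 223500) = 1/(√((-385)² + 776161) - 223500) = 1/(√(148225 + 776161) - 223500) = 1/(√924386 - 223500) = 1/(-223500 + √924386)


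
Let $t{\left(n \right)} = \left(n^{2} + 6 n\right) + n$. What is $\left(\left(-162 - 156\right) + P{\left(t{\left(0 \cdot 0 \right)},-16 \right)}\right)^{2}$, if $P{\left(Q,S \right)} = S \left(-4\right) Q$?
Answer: $101124$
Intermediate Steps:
$t{\left(n \right)} = n^{2} + 7 n$
$P{\left(Q,S \right)} = - 4 Q S$ ($P{\left(Q,S \right)} = - 4 S Q = - 4 Q S$)
$\left(\left(-162 - 156\right) + P{\left(t{\left(0 \cdot 0 \right)},-16 \right)}\right)^{2} = \left(\left(-162 - 156\right) - 4 \cdot 0 \cdot 0 \left(7 + 0 \cdot 0\right) \left(-16\right)\right)^{2} = \left(-318 - 4 \cdot 0 \left(7 + 0\right) \left(-16\right)\right)^{2} = \left(-318 - 4 \cdot 0 \cdot 7 \left(-16\right)\right)^{2} = \left(-318 - 0 \left(-16\right)\right)^{2} = \left(-318 + 0\right)^{2} = \left(-318\right)^{2} = 101124$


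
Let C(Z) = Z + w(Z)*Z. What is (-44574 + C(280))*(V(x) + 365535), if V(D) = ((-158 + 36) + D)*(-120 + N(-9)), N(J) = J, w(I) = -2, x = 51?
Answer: -16806524676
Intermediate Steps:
C(Z) = -Z (C(Z) = Z - 2*Z = -Z)
V(D) = 15738 - 129*D (V(D) = ((-158 + 36) + D)*(-120 - 9) = (-122 + D)*(-129) = 15738 - 129*D)
(-44574 + C(280))*(V(x) + 365535) = (-44574 - 1*280)*((15738 - 129*51) + 365535) = (-44574 - 280)*((15738 - 6579) + 365535) = -44854*(9159 + 365535) = -44854*374694 = -16806524676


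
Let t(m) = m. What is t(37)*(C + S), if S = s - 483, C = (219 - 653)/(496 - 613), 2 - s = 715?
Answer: -5161426/117 ≈ -44115.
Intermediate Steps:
s = -713 (s = 2 - 1*715 = 2 - 715 = -713)
C = 434/117 (C = -434/(-117) = -434*(-1/117) = 434/117 ≈ 3.7094)
S = -1196 (S = -713 - 483 = -1196)
t(37)*(C + S) = 37*(434/117 - 1196) = 37*(-139498/117) = -5161426/117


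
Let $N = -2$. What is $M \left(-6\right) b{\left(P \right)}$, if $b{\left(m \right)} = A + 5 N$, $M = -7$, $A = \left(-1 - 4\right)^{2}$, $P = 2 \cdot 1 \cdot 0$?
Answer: $630$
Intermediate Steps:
$P = 0$ ($P = 2 \cdot 0 = 0$)
$A = 25$ ($A = \left(-5\right)^{2} = 25$)
$b{\left(m \right)} = 15$ ($b{\left(m \right)} = 25 + 5 \left(-2\right) = 25 - 10 = 15$)
$M \left(-6\right) b{\left(P \right)} = \left(-7\right) \left(-6\right) 15 = 42 \cdot 15 = 630$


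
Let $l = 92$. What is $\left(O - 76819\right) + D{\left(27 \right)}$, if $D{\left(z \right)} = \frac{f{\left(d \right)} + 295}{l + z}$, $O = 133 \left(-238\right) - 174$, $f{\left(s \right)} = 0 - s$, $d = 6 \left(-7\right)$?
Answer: $- \frac{12928656}{119} \approx -1.0864 \cdot 10^{5}$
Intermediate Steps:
$d = -42$
$f{\left(s \right)} = - s$
$O = -31828$ ($O = -31654 - 174 = -31828$)
$D{\left(z \right)} = \frac{337}{92 + z}$ ($D{\left(z \right)} = \frac{\left(-1\right) \left(-42\right) + 295}{92 + z} = \frac{42 + 295}{92 + z} = \frac{337}{92 + z}$)
$\left(O - 76819\right) + D{\left(27 \right)} = \left(-31828 - 76819\right) + \frac{337}{92 + 27} = \left(-31828 - 76819\right) + \frac{337}{119} = -108647 + 337 \cdot \frac{1}{119} = -108647 + \frac{337}{119} = - \frac{12928656}{119}$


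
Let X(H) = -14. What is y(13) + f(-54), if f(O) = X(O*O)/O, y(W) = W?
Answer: 358/27 ≈ 13.259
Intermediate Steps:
f(O) = -14/O
y(13) + f(-54) = 13 - 14/(-54) = 13 - 14*(-1/54) = 13 + 7/27 = 358/27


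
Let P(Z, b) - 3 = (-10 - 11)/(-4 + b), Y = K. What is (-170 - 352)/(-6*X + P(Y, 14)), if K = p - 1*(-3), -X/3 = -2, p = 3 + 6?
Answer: 580/39 ≈ 14.872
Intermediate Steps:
p = 9
X = 6 (X = -3*(-2) = 6)
K = 12 (K = 9 - 1*(-3) = 9 + 3 = 12)
Y = 12
P(Z, b) = 3 - 21/(-4 + b) (P(Z, b) = 3 + (-10 - 11)/(-4 + b) = 3 - 21/(-4 + b))
(-170 - 352)/(-6*X + P(Y, 14)) = (-170 - 352)/(-6*6 + 3*(-11 + 14)/(-4 + 14)) = -522/(-36 + 3*3/10) = -522/(-36 + 3*(⅒)*3) = -522/(-36 + 9/10) = -522/(-351/10) = -522*(-10/351) = 580/39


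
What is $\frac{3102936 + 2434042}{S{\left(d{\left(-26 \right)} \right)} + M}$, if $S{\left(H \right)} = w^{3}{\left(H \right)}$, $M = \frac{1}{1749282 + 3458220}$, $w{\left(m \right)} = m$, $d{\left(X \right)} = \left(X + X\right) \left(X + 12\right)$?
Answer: $\frac{28833824008956}{2009201914696705} \approx 0.014351$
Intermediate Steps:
$d{\left(X \right)} = 2 X \left(12 + X\right)$
$M = \frac{1}{5207502} \approx 1.9203 \cdot 10^{-7}$
$S{\left(H \right)} = H^{3}$
$\frac{3102936 + 2434042}{S{\left(d{\left(-26 \right)} \right)} + M} = \frac{3102936 + 2434042}{\left(2 \left(-26\right) \left(12 - 26\right)\right)^{3} + \frac{1}{5207502}} = \frac{5536978}{\left(2 \left(-26\right) \left(-14\right)\right)^{3} + \frac{1}{5207502}} = \frac{5536978}{728^{3} + \frac{1}{5207502}} = \frac{5536978}{385828352 + \frac{1}{5207502}} = \frac{5536978}{\frac{2009201914696705}{5207502}} = 5536978 \cdot \frac{5207502}{2009201914696705} = \frac{28833824008956}{2009201914696705}$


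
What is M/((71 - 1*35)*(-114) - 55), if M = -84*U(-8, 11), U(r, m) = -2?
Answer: -168/4159 ≈ -0.040394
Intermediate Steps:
M = 168 (M = -84*(-2) = 168)
M/((71 - 1*35)*(-114) - 55) = 168/((71 - 1*35)*(-114) - 55) = 168/((71 - 35)*(-114) - 55) = 168/(36*(-114) - 55) = 168/(-4104 - 55) = 168/(-4159) = 168*(-1/4159) = -168/4159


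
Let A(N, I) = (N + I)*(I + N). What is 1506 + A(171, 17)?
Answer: 36850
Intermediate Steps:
A(N, I) = (I + N)² (A(N, I) = (I + N)*(I + N) = (I + N)²)
1506 + A(171, 17) = 1506 + (17 + 171)² = 1506 + 188² = 1506 + 35344 = 36850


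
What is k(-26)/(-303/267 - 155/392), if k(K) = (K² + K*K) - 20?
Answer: -46470816/53387 ≈ -870.45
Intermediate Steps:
k(K) = -20 + 2*K² (k(K) = (K² + K²) - 20 = 2*K² - 20 = -20 + 2*K²)
k(-26)/(-303/267 - 155/392) = (-20 + 2*(-26)²)/(-303/267 - 155/392) = (-20 + 2*676)/(-303*1/267 - 155*1/392) = (-20 + 1352)/(-101/89 - 155/392) = 1332/(-53387/34888) = 1332*(-34888/53387) = -46470816/53387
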